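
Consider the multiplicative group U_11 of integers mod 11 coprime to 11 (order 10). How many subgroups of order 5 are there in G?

|G| = 10 and 5 | 10, so subgroups of order 5 are possible by Lagrange.
The subgroups of order 5 are: {1, 3, 4, 5, 9}.
So G has 1 subgroup of order 5.

1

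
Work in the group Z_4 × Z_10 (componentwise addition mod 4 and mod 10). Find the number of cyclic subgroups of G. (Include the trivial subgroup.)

Each element a generates a cyclic subgroup ⟨a⟩; distinct elements may generate the same one (a cyclic group of order d has φ(d) generators).
Cyclic subgroups by order — order 1: 1; order 2: 3; order 4: 2; order 5: 1; order 10: 3; order 20: 2.
Total: 12.

12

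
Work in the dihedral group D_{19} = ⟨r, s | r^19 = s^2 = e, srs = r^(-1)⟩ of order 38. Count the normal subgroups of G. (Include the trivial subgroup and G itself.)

G has 22 subgroups. Checking conjugation-invariance by order — order 1: 1/1 normal; order 2: 0/19 normal; order 19: 1/1 normal; order 38: 1/1 normal.
Total normal subgroups: 3.

3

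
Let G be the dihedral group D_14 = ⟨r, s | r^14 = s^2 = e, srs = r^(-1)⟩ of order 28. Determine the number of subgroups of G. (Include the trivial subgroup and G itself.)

28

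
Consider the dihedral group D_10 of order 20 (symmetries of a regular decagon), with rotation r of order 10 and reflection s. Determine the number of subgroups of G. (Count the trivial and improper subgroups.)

|G| = 20, so by Lagrange every subgroup order divides 20. Divisors: 1, 2, 4, 5, 10, 20.
Subgroups by order — order 1: 1; order 2: 11; order 4: 5; order 5: 1; order 10: 3; order 20: 1.
Total: 1 + 11 + 5 + 1 + 3 + 1 = 22.

22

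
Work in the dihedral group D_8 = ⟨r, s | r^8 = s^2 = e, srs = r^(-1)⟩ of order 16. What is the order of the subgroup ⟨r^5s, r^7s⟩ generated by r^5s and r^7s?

8

|⟨r^5s⟩| = 2 and |⟨r^7s⟩| = 2, so |H| is a multiple of lcm(2, 2) = 2 and divides |G| = 16.
Closing under the operation: H = {e, r^2, r^4, r^6, rs, r^3s, r^5s, r^7s}, so |H| = 8.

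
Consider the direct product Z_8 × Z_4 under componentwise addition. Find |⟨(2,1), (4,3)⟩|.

|⟨(2,1)⟩| = 4 and |⟨(4,3)⟩| = 4, so |H| is a multiple of lcm(4, 4) = 4 and divides |G| = 32.
Closing under the operation: H = {(0,0), (0,1), (0,2), (0,3), (2,0), (2,1), (2,2), (2,3), (4,0), (4,1), (4,2), (4,3), (6,0), (6,1), (6,2), (6,3)}, so |H| = 16.

16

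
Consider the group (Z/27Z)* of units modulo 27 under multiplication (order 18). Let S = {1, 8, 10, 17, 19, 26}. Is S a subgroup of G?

Yes

|S| = 6 divides |G| = 18, consistent with Lagrange.
S contains the identity, every element's inverse is in S, and S is closed under ·: it is a subgroup.
In fact S = ⟨17⟩.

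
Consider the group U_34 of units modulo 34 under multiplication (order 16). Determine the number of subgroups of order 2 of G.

1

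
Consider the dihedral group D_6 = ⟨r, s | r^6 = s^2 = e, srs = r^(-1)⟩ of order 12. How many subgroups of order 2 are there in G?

7

|G| = 12 and 2 | 12, so subgroups of order 2 are possible by Lagrange.
The subgroups of order 2 are: {e, r^2s}; {e, r^3}; {e, r^3s}; {e, r^4s}; … (7 in all).
So G has 7 subgroups of order 2.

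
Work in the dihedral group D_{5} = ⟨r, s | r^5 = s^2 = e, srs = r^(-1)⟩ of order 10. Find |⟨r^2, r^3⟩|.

|⟨r^2⟩| = 5 and |⟨r^3⟩| = 5, so |H| is a multiple of lcm(5, 5) = 5 and divides |G| = 10.
Closing under the operation: H = {e, r, r^2, r^3, r^4}, so |H| = 5.

5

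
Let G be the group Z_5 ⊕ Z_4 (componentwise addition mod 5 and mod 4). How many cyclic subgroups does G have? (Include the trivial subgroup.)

Group the elements of G by the cyclic subgroup they generate; each cyclic subgroup of order d accounts for φ(d) elements.
Cyclic subgroups by order — order 1: 1; order 2: 1; order 4: 1; order 5: 1; order 10: 1; order 20: 1.
Total: 6.

6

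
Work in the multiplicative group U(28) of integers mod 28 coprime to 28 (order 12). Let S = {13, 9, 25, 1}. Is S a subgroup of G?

Closure fails: 9 · 13 = 5 ∉ S. So S is not a subgroup.

No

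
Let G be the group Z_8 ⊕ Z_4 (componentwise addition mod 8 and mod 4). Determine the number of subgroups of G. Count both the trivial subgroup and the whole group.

22

|G| = 32, so by Lagrange every subgroup order divides 32. Divisors: 1, 2, 4, 8, 16, 32.
Subgroups by order — order 1: 1; order 2: 3; order 4: 7; order 8: 7; order 16: 3; order 32: 1.
Total: 1 + 3 + 7 + 7 + 3 + 1 = 22.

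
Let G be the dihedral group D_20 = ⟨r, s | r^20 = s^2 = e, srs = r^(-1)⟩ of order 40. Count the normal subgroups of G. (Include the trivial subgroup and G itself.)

9

G has 48 subgroups. Checking conjugation-invariance by order — order 1: 1/1 normal; order 2: 1/21 normal; order 4: 1/11 normal; order 5: 1/1 normal; order 8: 0/5 normal; order 10: 1/5 normal; order 20: 3/3 normal; order 40: 1/1 normal.
Total normal subgroups: 9.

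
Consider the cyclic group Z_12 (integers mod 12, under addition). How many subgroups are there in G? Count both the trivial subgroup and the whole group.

A cyclic group of order 12 has exactly one subgroup for each divisor of 12.
Divisors of 12: 1, 2, 3, 4, 6, 12.
So Z_12 has 6 subgroups.

6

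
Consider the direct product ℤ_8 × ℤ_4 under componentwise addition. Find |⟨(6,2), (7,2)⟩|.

16

|⟨(6,2)⟩| = 4 and |⟨(7,2)⟩| = 8, so |H| is a multiple of lcm(4, 8) = 8 and divides |G| = 32.
Closing under the operation: H = {(0,0), (0,2), (1,0), (1,2), (2,0), (2,2), (3,0), (3,2), (4,0), (4,2), (5,0), (5,2), (6,0), (6,2), (7,0), (7,2)}, so |H| = 16.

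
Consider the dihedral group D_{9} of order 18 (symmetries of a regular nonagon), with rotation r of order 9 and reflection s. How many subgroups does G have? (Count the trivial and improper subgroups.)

|G| = 18, so by Lagrange every subgroup order divides 18. Divisors: 1, 2, 3, 6, 9, 18.
Subgroups by order — order 1: 1; order 2: 9; order 3: 1; order 6: 3; order 9: 1; order 18: 1.
Total: 1 + 9 + 1 + 3 + 1 + 1 = 16.

16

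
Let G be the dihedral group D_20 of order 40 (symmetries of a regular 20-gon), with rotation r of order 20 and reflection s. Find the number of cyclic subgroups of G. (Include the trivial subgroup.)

Each element a generates a cyclic subgroup ⟨a⟩; distinct elements may generate the same one (a cyclic group of order d has φ(d) generators).
Cyclic subgroups by order — order 1: 1; order 2: 21; order 4: 1; order 5: 1; order 10: 1; order 20: 1.
Total: 26.

26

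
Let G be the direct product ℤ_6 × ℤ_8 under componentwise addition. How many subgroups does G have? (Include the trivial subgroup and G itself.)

22

|G| = 48, so by Lagrange every subgroup order divides 48. Divisors: 1, 2, 3, 4, 6, 8, 12, 16, 24, 48.
Subgroups by order — order 1: 1; order 2: 3; order 3: 1; order 4: 3; order 6: 3; order 8: 3; order 12: 3; order 16: 1; order 24: 3; order 48: 1.
Total: 1 + 3 + 1 + 3 + 3 + 3 + 3 + 1 + 3 + 1 = 22.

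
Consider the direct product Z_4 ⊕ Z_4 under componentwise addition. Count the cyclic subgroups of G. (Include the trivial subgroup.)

Each element a generates a cyclic subgroup ⟨a⟩; distinct elements may generate the same one (a cyclic group of order d has φ(d) generators).
Cyclic subgroups by order — order 1: 1; order 2: 3; order 4: 6.
Total: 10.

10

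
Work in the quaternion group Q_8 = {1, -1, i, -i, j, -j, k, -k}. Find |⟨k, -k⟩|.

|⟨k⟩| = 4 and |⟨-k⟩| = 4, so |H| is a multiple of lcm(4, 4) = 4 and divides |G| = 8.
Closing under the operation: H = {1, -1, k, -k}, so |H| = 4.

4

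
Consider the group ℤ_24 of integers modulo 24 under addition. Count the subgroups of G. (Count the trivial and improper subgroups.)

8

Subgroups of the cyclic group ℤ_24 correspond bijectively to divisors of 24.
Divisors of 24: 1, 2, 3, 4, 6, 8, 12, 24.
So ℤ_24 has 8 subgroups.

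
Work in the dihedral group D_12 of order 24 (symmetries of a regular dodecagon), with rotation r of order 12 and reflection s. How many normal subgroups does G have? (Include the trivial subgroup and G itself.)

9

G has 34 subgroups. Checking conjugation-invariance by order — order 1: 1/1 normal; order 2: 1/13 normal; order 3: 1/1 normal; order 4: 1/7 normal; order 6: 1/5 normal; order 8: 0/3 normal; order 12: 3/3 normal; order 24: 1/1 normal.
Total normal subgroups: 9.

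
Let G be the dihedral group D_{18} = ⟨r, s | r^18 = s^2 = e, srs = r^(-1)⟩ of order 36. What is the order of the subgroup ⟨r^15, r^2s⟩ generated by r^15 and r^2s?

12

|⟨r^15⟩| = 6 and |⟨r^2s⟩| = 2, so |H| is a multiple of lcm(6, 2) = 6 and divides |G| = 36.
Closing under the operation: H = {e, r^3, r^6, r^9, r^12, r^15, r^2s, r^5s, r^8s, r^11s, r^14s, r^17s}, so |H| = 12.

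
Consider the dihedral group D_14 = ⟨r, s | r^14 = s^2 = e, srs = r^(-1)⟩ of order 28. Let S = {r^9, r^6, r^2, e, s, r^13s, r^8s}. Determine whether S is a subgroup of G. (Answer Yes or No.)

No

r^9 ∈ S but its inverse r^5 ∉ S, so S is not a subgroup.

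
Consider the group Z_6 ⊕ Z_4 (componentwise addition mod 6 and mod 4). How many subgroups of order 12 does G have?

3

|G| = 24 and 12 | 24, so subgroups of order 12 are possible by Lagrange.
The subgroups of order 12 are: {(0,0), (0,1), (0,2), (0,3), (2,0), (2,1), (2,2), (2,3), (4,0), (4,1), (4,2), (4,3)}; {(0,0), (0,2), (1,0), (1,2), (2,0), (2,2), (3,0), (3,2), (4,0), (4,2), (5,0), (5,2)}; {(0,0), (0,2), (1,1), (1,3), (2,0), (2,2), (3,1), (3,3), (4,0), (4,2), (5,1), (5,3)}.
So G has 3 subgroups of order 12.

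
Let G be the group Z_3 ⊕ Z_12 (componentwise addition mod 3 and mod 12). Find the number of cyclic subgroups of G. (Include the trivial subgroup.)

15

Group the elements of G by the cyclic subgroup they generate; each cyclic subgroup of order d accounts for φ(d) elements.
Cyclic subgroups by order — order 1: 1; order 2: 1; order 3: 4; order 4: 1; order 6: 4; order 12: 4.
Total: 15.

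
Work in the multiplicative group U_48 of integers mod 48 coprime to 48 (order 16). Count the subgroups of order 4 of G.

11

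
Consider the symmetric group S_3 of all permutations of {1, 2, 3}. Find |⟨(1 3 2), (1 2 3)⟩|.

3

|⟨(1 3 2)⟩| = 3 and |⟨(1 2 3)⟩| = 3, so |H| is a multiple of lcm(3, 3) = 3 and divides |G| = 6.
Closing under the operation: H = {e, (1 2 3), (1 3 2)}, so |H| = 3.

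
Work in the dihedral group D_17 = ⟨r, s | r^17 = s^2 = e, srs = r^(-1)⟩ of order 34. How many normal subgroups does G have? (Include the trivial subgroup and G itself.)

3

G has 20 subgroups. Checking conjugation-invariance by order — order 1: 1/1 normal; order 2: 0/17 normal; order 17: 1/1 normal; order 34: 1/1 normal.
Total normal subgroups: 3.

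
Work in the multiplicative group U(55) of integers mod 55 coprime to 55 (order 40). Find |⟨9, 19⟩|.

20

|⟨9⟩| = 10 and |⟨19⟩| = 10, so |H| is a multiple of lcm(10, 10) = 10 and divides |G| = 40.
Closing under the operation: H = {1, 4, 6, 9, 14, 16, 19, 21, 24, 26, 29, 31, 34, 36, 39, 41, 46, 49, 51, 54}, so |H| = 20.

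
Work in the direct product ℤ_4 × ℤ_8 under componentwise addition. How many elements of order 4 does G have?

12

An element (a,b) has order lcm(ord(a), ord(b)); count pairs with lcm equal to 4.
Enumerating gives 12 such elements.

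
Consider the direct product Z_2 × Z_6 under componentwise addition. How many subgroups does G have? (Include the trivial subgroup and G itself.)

10

|G| = 12, so by Lagrange every subgroup order divides 12. Divisors: 1, 2, 3, 4, 6, 12.
Subgroups by order — order 1: 1; order 2: 3; order 3: 1; order 4: 1; order 6: 3; order 12: 1.
Total: 1 + 3 + 1 + 1 + 3 + 1 = 10.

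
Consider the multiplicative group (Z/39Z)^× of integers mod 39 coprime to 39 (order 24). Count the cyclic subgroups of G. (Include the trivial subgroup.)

12

A cyclic subgroup of order d is generated by each of its φ(d) elements of order d, so the cyclic subgroups of order d number (#elements of order d)/φ(d).
Cyclic subgroups by order — order 1: 1; order 2: 3; order 3: 1; order 4: 2; order 6: 3; order 12: 2.
Total: 12.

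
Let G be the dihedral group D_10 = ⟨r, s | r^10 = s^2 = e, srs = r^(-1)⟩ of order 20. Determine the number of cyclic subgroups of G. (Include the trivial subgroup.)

A cyclic subgroup of order d is generated by each of its φ(d) elements of order d, so the cyclic subgroups of order d number (#elements of order d)/φ(d).
Cyclic subgroups by order — order 1: 1; order 2: 11; order 5: 1; order 10: 1.
Total: 14.

14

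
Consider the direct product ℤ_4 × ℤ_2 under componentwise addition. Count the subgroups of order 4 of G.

|G| = 8 and 4 | 8, so subgroups of order 4 are possible by Lagrange.
The subgroups of order 4 are: {(0,0), (0,1), (2,0), (2,1)}; {(0,0), (1,0), (2,0), (3,0)}; {(0,0), (1,1), (2,0), (3,1)}.
So G has 3 subgroups of order 4.

3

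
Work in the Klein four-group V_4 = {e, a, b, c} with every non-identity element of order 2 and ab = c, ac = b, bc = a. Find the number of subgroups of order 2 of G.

|G| = 4 and 2 | 4, so subgroups of order 2 are possible by Lagrange.
The subgroups of order 2 are: {e, a}; {e, b}; {e, c}.
So G has 3 subgroups of order 2.

3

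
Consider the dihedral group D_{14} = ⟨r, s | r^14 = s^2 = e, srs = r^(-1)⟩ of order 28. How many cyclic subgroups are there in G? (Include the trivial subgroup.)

Each element a generates a cyclic subgroup ⟨a⟩; distinct elements may generate the same one (a cyclic group of order d has φ(d) generators).
Cyclic subgroups by order — order 1: 1; order 2: 15; order 7: 1; order 14: 1.
Total: 18.

18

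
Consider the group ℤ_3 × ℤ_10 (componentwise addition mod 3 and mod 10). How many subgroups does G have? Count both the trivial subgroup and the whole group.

|G| = 30, so by Lagrange every subgroup order divides 30. Divisors: 1, 2, 3, 5, 6, 10, 15, 30.
Subgroups by order — order 1: 1; order 2: 1; order 3: 1; order 5: 1; order 6: 1; order 10: 1; order 15: 1; order 30: 1.
Total: 1 + 1 + 1 + 1 + 1 + 1 + 1 + 1 = 8.

8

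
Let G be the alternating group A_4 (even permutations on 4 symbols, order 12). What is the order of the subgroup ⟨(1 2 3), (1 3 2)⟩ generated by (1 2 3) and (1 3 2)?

3

|⟨(1 2 3)⟩| = 3 and |⟨(1 3 2)⟩| = 3, so |H| is a multiple of lcm(3, 3) = 3 and divides |G| = 12.
Closing under the operation: H = {e, (1 2 3), (1 3 2)}, so |H| = 3.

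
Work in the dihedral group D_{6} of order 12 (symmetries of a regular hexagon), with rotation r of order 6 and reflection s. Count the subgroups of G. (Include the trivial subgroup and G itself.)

16

|G| = 12, so by Lagrange every subgroup order divides 12. Divisors: 1, 2, 3, 4, 6, 12.
Subgroups by order — order 1: 1; order 2: 7; order 3: 1; order 4: 3; order 6: 3; order 12: 1.
Total: 1 + 7 + 1 + 3 + 3 + 1 = 16.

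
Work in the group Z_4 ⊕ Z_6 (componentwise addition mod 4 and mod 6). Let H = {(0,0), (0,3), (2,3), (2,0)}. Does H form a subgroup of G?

Yes

|H| = 4 divides |G| = 24, consistent with Lagrange.
H contains the identity, every element's inverse is in H, and H is closed under +: it is a subgroup.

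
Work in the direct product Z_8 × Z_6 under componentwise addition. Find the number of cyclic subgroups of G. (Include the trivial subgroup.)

Group the elements of G by the cyclic subgroup they generate; each cyclic subgroup of order d accounts for φ(d) elements.
Cyclic subgroups by order — order 1: 1; order 2: 3; order 3: 1; order 4: 2; order 6: 3; order 8: 2; order 12: 2; order 24: 2.
Total: 16.

16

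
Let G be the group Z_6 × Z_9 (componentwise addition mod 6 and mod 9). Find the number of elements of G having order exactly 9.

An element (a,b) has order lcm(ord(a), ord(b)); count pairs with lcm equal to 9.
Enumerating gives 18 such elements.

18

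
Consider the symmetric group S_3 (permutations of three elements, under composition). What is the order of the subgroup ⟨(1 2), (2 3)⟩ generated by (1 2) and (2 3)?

6

|⟨(1 2)⟩| = 2 and |⟨(2 3)⟩| = 2, so |H| is a multiple of lcm(2, 2) = 2 and divides |G| = 6.
Closing {(1 2), (2 3)} under the group operation gives all of G, so |H| = 6.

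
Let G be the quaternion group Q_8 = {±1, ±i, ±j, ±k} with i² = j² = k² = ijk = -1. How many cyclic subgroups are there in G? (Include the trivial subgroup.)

5

A cyclic subgroup of order d is generated by each of its φ(d) elements of order d, so the cyclic subgroups of order d number (#elements of order d)/φ(d).
Cyclic subgroups by order — order 1: 1; order 2: 1; order 4: 3.
Total: 5.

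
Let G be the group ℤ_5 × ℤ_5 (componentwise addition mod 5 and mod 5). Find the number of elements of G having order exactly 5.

An element (a,b) has order lcm(ord(a), ord(b)); count pairs with lcm equal to 5.
Enumerating gives 24 such elements.

24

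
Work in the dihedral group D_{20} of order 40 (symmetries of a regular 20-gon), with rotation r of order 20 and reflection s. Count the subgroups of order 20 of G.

|G| = 40 and 20 | 40, so subgroups of order 20 are possible by Lagrange.
The subgroups of order 20 are: {e, r, r^2, r^3, r^4, r^5, r^6, r^7, r^8, r^9, r^10, r^11, r^12, r^13, r^14, r^15, r^16, r^17, r^18, r^19}; {e, r^2, r^4, r^6, r^8, r^10, r^12, r^14, r^16, r^18, s, r^2s, r^4s, r^6s, r^8s, r^10s, r^12s, r^14s, r^16s, r^18s}; {e, r^2, r^4, r^6, r^8, r^10, r^12, r^14, r^16, r^18, rs, r^3s, r^5s, r^7s, r^9s, r^11s, r^13s, r^15s, r^17s, r^19s}.
So G has 3 subgroups of order 20.

3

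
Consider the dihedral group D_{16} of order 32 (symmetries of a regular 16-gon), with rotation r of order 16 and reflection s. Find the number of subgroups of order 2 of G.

|G| = 32 and 2 | 32, so subgroups of order 2 are possible by Lagrange.
The subgroups of order 2 are: {e, r^10s}; {e, r^11s}; {e, r^12s}; {e, r^13s}; … (17 in all).
So G has 17 subgroups of order 2.

17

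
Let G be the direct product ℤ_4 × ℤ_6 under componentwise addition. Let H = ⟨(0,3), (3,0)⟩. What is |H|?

|⟨(0,3)⟩| = 2 and |⟨(3,0)⟩| = 4, so |H| is a multiple of lcm(2, 4) = 4 and divides |G| = 24.
Closing under the operation: H = {(0,0), (0,3), (1,0), (1,3), (2,0), (2,3), (3,0), (3,3)}, so |H| = 8.

8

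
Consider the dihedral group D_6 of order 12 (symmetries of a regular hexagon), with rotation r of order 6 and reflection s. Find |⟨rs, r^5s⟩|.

6

|⟨rs⟩| = 2 and |⟨r^5s⟩| = 2, so |H| is a multiple of lcm(2, 2) = 2 and divides |G| = 12.
Closing under the operation: H = {e, r^2, r^4, rs, r^3s, r^5s}, so |H| = 6.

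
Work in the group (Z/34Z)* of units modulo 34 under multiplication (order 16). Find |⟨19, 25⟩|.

8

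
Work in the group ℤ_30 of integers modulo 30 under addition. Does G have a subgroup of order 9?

9 does not divide |G| = 30, so by Lagrange no subgroup of order 9 exists.

No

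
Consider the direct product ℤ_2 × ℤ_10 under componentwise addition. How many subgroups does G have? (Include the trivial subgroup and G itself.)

10

|G| = 20, so by Lagrange every subgroup order divides 20. Divisors: 1, 2, 4, 5, 10, 20.
Subgroups by order — order 1: 1; order 2: 3; order 4: 1; order 5: 1; order 10: 3; order 20: 1.
Total: 1 + 3 + 1 + 1 + 3 + 1 = 10.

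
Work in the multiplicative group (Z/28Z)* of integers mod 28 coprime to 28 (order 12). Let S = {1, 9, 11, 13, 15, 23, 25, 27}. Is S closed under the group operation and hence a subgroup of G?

No

|S| = 8 does not divide |G| = 12, so by Lagrange S is not a subgroup.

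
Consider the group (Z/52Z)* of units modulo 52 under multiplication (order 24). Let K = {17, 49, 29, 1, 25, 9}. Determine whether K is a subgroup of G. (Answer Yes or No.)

|K| = 6 divides |G| = 24, consistent with Lagrange.
K contains the identity, every element's inverse is in K, and K is closed under ·: it is a subgroup.
In fact K = ⟨17⟩.

Yes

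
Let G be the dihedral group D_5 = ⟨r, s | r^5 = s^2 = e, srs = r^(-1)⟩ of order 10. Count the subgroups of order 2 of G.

|G| = 10 and 2 | 10, so subgroups of order 2 are possible by Lagrange.
The subgroups of order 2 are: {e, r^2s}; {e, r^3s}; {e, r^4s}; {e, rs}; … (5 in all).
So G has 5 subgroups of order 2.

5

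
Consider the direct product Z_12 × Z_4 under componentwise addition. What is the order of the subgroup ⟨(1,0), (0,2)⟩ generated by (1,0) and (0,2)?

|⟨(1,0)⟩| = 12 and |⟨(0,2)⟩| = 2, so |H| is a multiple of lcm(12, 2) = 12 and divides |G| = 48.
Closing under the operation: H = {(0,0), (0,2), (1,0), (1,2), (2,0), (2,2), (3,0), (3,2), (4,0), (4,2), (5,0), (5,2), (6,0), (6,2), (7,0), (7,2), (8,0), (8,2), (9,0), (9,2), (10,0), (10,2), (11,0), (11,2)}, so |H| = 24.

24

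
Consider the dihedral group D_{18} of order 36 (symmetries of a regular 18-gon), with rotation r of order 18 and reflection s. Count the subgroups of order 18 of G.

3

|G| = 36 and 18 | 36, so subgroups of order 18 are possible by Lagrange.
The subgroups of order 18 are: {e, r, r^2, r^3, r^4, r^5, r^6, r^7, r^8, r^9, r^10, r^11, r^12, r^13, r^14, r^15, r^16, r^17}; {e, r^2, r^4, r^6, r^8, r^10, r^12, r^14, r^16, s, r^2s, r^4s, r^6s, r^8s, r^10s, r^12s, r^14s, r^16s}; {e, r^2, r^4, r^6, r^8, r^10, r^12, r^14, r^16, rs, r^3s, r^5s, r^7s, r^9s, r^11s, r^13s, r^15s, r^17s}.
So G has 3 subgroups of order 18.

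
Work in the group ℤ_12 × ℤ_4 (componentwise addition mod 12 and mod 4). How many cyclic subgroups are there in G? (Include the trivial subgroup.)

Group the elements of G by the cyclic subgroup they generate; each cyclic subgroup of order d accounts for φ(d) elements.
Cyclic subgroups by order — order 1: 1; order 2: 3; order 3: 1; order 4: 6; order 6: 3; order 12: 6.
Total: 20.

20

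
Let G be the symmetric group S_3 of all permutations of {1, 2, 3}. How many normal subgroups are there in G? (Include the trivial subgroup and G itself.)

G has 6 subgroups. Checking conjugation-invariance by order — order 1: 1/1 normal; order 2: 0/3 normal; order 3: 1/1 normal; order 6: 1/1 normal.
Total normal subgroups: 3.

3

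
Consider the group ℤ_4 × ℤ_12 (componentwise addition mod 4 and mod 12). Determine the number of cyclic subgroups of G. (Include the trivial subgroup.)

20

Each element a generates a cyclic subgroup ⟨a⟩; distinct elements may generate the same one (a cyclic group of order d has φ(d) generators).
Cyclic subgroups by order — order 1: 1; order 2: 3; order 3: 1; order 4: 6; order 6: 3; order 12: 6.
Total: 20.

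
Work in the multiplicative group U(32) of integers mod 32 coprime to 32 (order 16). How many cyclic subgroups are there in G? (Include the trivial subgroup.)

8

A cyclic subgroup of order d is generated by each of its φ(d) elements of order d, so the cyclic subgroups of order d number (#elements of order d)/φ(d).
Cyclic subgroups by order — order 1: 1; order 2: 3; order 4: 2; order 8: 2.
Total: 8.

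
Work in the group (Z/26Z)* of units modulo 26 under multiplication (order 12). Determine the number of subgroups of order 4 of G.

1

|G| = 12 and 4 | 12, so subgroups of order 4 are possible by Lagrange.
The subgroups of order 4 are: {1, 5, 21, 25}.
So G has 1 subgroup of order 4.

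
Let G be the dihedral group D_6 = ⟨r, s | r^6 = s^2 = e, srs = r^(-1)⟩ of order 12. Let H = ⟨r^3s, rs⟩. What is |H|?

|⟨r^3s⟩| = 2 and |⟨rs⟩| = 2, so |H| is a multiple of lcm(2, 2) = 2 and divides |G| = 12.
Closing under the operation: H = {e, r^2, r^4, rs, r^3s, r^5s}, so |H| = 6.

6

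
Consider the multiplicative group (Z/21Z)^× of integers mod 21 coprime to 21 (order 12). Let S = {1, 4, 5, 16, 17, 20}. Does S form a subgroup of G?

Yes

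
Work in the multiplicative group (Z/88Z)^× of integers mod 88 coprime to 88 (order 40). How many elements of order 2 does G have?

The elements of order 2 are: 21, 23, 43, 45, 65, 67, 87.
That's 7.

7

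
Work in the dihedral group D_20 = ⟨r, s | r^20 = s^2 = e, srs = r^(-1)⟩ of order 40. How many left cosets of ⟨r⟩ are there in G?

2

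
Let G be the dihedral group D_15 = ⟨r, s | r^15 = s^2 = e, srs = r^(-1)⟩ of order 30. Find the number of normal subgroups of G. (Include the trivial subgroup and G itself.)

5

G has 28 subgroups. Checking conjugation-invariance by order — order 1: 1/1 normal; order 2: 0/15 normal; order 3: 1/1 normal; order 5: 1/1 normal; order 6: 0/5 normal; order 10: 0/3 normal; order 15: 1/1 normal; order 30: 1/1 normal.
Total normal subgroups: 5.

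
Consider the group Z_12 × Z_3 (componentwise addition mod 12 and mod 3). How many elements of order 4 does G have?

An element (a,b) has order lcm(ord(a), ord(b)); count pairs with lcm equal to 4.
Enumerating gives 2 such elements.

2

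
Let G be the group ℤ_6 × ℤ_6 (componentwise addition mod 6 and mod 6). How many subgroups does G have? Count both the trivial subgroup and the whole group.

30

|G| = 36, so by Lagrange every subgroup order divides 36. Divisors: 1, 2, 3, 4, 6, 9, 12, 18, 36.
Subgroups by order — order 1: 1; order 2: 3; order 3: 4; order 4: 1; order 6: 12; order 9: 1; order 12: 4; order 18: 3; order 36: 1.
Total: 1 + 3 + 4 + 1 + 12 + 1 + 4 + 3 + 1 = 30.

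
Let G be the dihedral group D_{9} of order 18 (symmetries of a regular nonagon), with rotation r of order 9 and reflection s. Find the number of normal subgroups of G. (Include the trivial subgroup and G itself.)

4

G has 16 subgroups. Checking conjugation-invariance by order — order 1: 1/1 normal; order 2: 0/9 normal; order 3: 1/1 normal; order 6: 0/3 normal; order 9: 1/1 normal; order 18: 1/1 normal.
Total normal subgroups: 4.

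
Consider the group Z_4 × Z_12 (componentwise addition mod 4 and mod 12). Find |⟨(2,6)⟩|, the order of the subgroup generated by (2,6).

2

The order of (2,6) in Z_4 × Z_12 is lcm(ord(2) in Z_4, ord(6) in Z_12).
ord(2) = 2 and ord(6) = 2, so |⟨(2,6)⟩| = lcm(2, 2) = 2.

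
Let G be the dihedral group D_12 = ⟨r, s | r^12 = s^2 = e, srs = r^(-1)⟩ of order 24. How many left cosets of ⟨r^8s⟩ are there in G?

12

|⟨r^8s⟩| = 2 and |G| = 24.
By Lagrange, [G : H] = |G|/|H| = 24/2 = 12.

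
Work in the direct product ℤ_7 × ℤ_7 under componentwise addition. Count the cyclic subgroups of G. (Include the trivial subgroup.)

9

Group the elements of G by the cyclic subgroup they generate; each cyclic subgroup of order d accounts for φ(d) elements.
Cyclic subgroups by order — order 1: 1; order 7: 8.
Total: 9.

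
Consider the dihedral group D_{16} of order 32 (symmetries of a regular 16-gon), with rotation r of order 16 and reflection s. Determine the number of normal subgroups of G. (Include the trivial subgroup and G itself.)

8

G has 36 subgroups. Checking conjugation-invariance by order — order 1: 1/1 normal; order 2: 1/17 normal; order 4: 1/9 normal; order 8: 1/5 normal; order 16: 3/3 normal; order 32: 1/1 normal.
Total normal subgroups: 8.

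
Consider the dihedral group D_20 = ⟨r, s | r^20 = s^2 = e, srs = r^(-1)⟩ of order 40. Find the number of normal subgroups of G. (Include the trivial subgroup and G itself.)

G has 48 subgroups. Checking conjugation-invariance by order — order 1: 1/1 normal; order 2: 1/21 normal; order 4: 1/11 normal; order 5: 1/1 normal; order 8: 0/5 normal; order 10: 1/5 normal; order 20: 3/3 normal; order 40: 1/1 normal.
Total normal subgroups: 9.

9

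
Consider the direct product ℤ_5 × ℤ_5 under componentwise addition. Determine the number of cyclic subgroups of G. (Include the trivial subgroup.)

7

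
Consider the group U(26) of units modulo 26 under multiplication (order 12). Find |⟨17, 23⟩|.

|⟨17⟩| = 6 and |⟨23⟩| = 6, so |H| is a multiple of lcm(6, 6) = 6 and divides |G| = 12.
Closing under the operation: H = {1, 3, 9, 17, 23, 25}, so |H| = 6.

6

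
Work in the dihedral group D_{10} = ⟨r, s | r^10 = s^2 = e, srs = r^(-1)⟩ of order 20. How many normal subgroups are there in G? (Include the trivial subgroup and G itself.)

G has 22 subgroups. Checking conjugation-invariance by order — order 1: 1/1 normal; order 2: 1/11 normal; order 4: 0/5 normal; order 5: 1/1 normal; order 10: 3/3 normal; order 20: 1/1 normal.
Total normal subgroups: 7.

7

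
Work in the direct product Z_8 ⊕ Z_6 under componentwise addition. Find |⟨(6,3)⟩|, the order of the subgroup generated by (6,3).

4

The order of (6,3) in Z_8 × Z_6 is lcm(ord(6) in Z_8, ord(3) in Z_6).
ord(6) = 4 and ord(3) = 2, so |⟨(6,3)⟩| = lcm(4, 2) = 4.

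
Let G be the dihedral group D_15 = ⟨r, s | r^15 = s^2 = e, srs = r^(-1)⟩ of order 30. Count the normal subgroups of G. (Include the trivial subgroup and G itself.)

5

G has 28 subgroups. Checking conjugation-invariance by order — order 1: 1/1 normal; order 2: 0/15 normal; order 3: 1/1 normal; order 5: 1/1 normal; order 6: 0/5 normal; order 10: 0/3 normal; order 15: 1/1 normal; order 30: 1/1 normal.
Total normal subgroups: 5.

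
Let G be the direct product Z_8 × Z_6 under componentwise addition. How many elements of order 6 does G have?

An element (a,b) has order lcm(ord(a), ord(b)); count pairs with lcm equal to 6.
Enumerating gives 6 such elements.

6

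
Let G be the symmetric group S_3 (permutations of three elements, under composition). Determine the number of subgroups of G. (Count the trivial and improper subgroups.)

6

|G| = 6, so by Lagrange every subgroup order divides 6. Divisors: 1, 2, 3, 6.
Subgroups by order — order 1: 1; order 2: 3; order 3: 1; order 6: 1.
Total: 1 + 3 + 1 + 1 = 6.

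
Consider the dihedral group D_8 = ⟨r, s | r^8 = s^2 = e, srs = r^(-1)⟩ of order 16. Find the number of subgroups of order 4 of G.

5

|G| = 16 and 4 | 16, so subgroups of order 4 are possible by Lagrange.
The subgroups of order 4 are: {e, r^2, r^4, r^6}; {e, r^4, r^2s, r^6s}; {e, r^4, r^3s, r^7s}; {e, r^4, s, r^4s}; … (5 in all).
So G has 5 subgroups of order 4.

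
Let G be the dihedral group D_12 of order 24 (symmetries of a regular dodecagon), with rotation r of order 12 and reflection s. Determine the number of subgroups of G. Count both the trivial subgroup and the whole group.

|G| = 24, so by Lagrange every subgroup order divides 24. Divisors: 1, 2, 3, 4, 6, 8, 12, 24.
Subgroups by order — order 1: 1; order 2: 13; order 3: 1; order 4: 7; order 6: 5; order 8: 3; order 12: 3; order 24: 1.
Total: 1 + 13 + 1 + 7 + 5 + 3 + 3 + 1 = 34.

34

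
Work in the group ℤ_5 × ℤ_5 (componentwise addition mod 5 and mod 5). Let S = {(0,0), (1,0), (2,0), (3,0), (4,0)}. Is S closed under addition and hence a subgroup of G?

Yes

|S| = 5 divides |G| = 25, consistent with Lagrange.
S contains the identity, every element's inverse is in S, and S is closed under +: it is a subgroup.
In fact S = ⟨(4,0)⟩.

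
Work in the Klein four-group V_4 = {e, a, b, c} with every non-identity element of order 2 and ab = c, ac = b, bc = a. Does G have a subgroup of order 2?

Yes

2 | 4. A subgroup of order 2 is {e, a}.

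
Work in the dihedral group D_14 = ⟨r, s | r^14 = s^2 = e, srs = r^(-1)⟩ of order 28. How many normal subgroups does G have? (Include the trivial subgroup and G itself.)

7

G has 28 subgroups. Checking conjugation-invariance by order — order 1: 1/1 normal; order 2: 1/15 normal; order 4: 0/7 normal; order 7: 1/1 normal; order 14: 3/3 normal; order 28: 1/1 normal.
Total normal subgroups: 7.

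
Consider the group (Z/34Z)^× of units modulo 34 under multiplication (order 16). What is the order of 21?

4

Compute successive powers of 21 mod 34: 21, 33, 13, 1; 21^4 ≡ 1 (mod 34).
So |⟨21⟩| = 4.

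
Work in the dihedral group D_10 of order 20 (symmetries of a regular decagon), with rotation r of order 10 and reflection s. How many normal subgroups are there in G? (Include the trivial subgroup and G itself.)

G has 22 subgroups. Checking conjugation-invariance by order — order 1: 1/1 normal; order 2: 1/11 normal; order 4: 0/5 normal; order 5: 1/1 normal; order 10: 3/3 normal; order 20: 1/1 normal.
Total normal subgroups: 7.

7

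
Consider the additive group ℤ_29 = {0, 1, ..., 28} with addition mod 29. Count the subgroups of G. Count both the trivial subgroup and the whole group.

2

Subgroups of the cyclic group ℤ_29 correspond bijectively to divisors of 29.
Divisors of 29: 1, 29.
So ℤ_29 has 2 subgroups.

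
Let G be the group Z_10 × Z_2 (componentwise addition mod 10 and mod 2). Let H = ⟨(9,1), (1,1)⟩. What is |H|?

10

|⟨(9,1)⟩| = 10 and |⟨(1,1)⟩| = 10, so |H| is a multiple of lcm(10, 10) = 10 and divides |G| = 20.
Closing under the operation: H = {(0,0), (1,1), (2,0), (3,1), (4,0), (5,1), (6,0), (7,1), (8,0), (9,1)}, so |H| = 10.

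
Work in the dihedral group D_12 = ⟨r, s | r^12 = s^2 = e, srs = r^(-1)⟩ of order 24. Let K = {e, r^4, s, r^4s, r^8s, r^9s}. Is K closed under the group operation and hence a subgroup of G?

r^4 ∈ K but its inverse r^8 ∉ K, so K is not a subgroup.

No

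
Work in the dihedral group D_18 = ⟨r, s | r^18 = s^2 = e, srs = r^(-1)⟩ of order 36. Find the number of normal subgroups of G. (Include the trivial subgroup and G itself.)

9

G has 45 subgroups. Checking conjugation-invariance by order — order 1: 1/1 normal; order 2: 1/19 normal; order 3: 1/1 normal; order 4: 0/9 normal; order 6: 1/7 normal; order 9: 1/1 normal; order 12: 0/3 normal; order 18: 3/3 normal; order 36: 1/1 normal.
Total normal subgroups: 9.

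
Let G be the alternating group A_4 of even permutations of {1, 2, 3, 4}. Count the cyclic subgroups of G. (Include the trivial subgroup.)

8

A cyclic subgroup of order d is generated by each of its φ(d) elements of order d, so the cyclic subgroups of order d number (#elements of order d)/φ(d).
Cyclic subgroups by order — order 1: 1; order 2: 3; order 3: 4.
Total: 8.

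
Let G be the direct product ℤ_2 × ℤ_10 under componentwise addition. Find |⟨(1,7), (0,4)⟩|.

10

|⟨(1,7)⟩| = 10 and |⟨(0,4)⟩| = 5, so |H| is a multiple of lcm(10, 5) = 10 and divides |G| = 20.
Closing under the operation: H = {(0,0), (0,2), (0,4), (0,6), (0,8), (1,1), (1,3), (1,5), (1,7), (1,9)}, so |H| = 10.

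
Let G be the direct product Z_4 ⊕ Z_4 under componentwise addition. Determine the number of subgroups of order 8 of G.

|G| = 16 and 8 | 16, so subgroups of order 8 are possible by Lagrange.
The subgroups of order 8 are: {(0,0), (0,1), (0,2), (0,3), (2,0), (2,1), (2,2), (2,3)}; {(0,0), (0,2), (1,0), (1,2), (2,0), (2,2), (3,0), (3,2)}; {(0,0), (0,2), (1,1), (1,3), (2,0), (2,2), (3,1), (3,3)}.
So G has 3 subgroups of order 8.

3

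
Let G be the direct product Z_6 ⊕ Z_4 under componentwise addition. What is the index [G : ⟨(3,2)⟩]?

12

|⟨(3,2)⟩| = 2 and |G| = 24.
By Lagrange, [G : H] = |G|/|H| = 24/2 = 12.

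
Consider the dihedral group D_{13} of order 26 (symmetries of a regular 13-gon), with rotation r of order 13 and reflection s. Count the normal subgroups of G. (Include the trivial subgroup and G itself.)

G has 16 subgroups. Checking conjugation-invariance by order — order 1: 1/1 normal; order 2: 0/13 normal; order 13: 1/1 normal; order 26: 1/1 normal.
Total normal subgroups: 3.

3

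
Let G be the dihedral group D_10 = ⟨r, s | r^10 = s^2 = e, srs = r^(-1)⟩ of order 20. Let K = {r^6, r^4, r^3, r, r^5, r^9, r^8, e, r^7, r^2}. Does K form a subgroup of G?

|K| = 10 divides |G| = 20, consistent with Lagrange.
K contains the identity, every element's inverse is in K, and K is closed under ·: it is a subgroup.
In fact K = ⟨r^9⟩.

Yes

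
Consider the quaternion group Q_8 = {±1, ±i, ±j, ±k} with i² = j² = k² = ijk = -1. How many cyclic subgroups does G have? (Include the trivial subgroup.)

Group the elements of G by the cyclic subgroup they generate; each cyclic subgroup of order d accounts for φ(d) elements.
Cyclic subgroups by order — order 1: 1; order 2: 1; order 4: 3.
Total: 5.

5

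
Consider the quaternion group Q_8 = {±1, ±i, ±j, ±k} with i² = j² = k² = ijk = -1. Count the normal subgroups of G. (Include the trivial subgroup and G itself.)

6

G has 6 subgroups. Checking conjugation-invariance by order — order 1: 1/1 normal; order 2: 1/1 normal; order 4: 3/3 normal; order 8: 1/1 normal.
Total normal subgroups: 6.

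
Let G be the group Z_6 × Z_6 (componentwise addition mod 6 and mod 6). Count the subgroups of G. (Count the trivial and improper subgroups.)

|G| = 36, so by Lagrange every subgroup order divides 36. Divisors: 1, 2, 3, 4, 6, 9, 12, 18, 36.
Subgroups by order — order 1: 1; order 2: 3; order 3: 4; order 4: 1; order 6: 12; order 9: 1; order 12: 4; order 18: 3; order 36: 1.
Total: 1 + 3 + 4 + 1 + 12 + 1 + 4 + 3 + 1 = 30.

30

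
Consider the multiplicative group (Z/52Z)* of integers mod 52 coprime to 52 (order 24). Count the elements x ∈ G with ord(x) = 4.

4

The elements of order 4 are: 5, 21, 31, 47.
That's 4.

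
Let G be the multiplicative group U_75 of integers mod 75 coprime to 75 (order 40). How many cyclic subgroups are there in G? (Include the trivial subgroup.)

A cyclic subgroup of order d is generated by each of its φ(d) elements of order d, so the cyclic subgroups of order d number (#elements of order d)/φ(d).
Cyclic subgroups by order — order 1: 1; order 2: 3; order 4: 2; order 5: 1; order 10: 3; order 20: 2.
Total: 12.

12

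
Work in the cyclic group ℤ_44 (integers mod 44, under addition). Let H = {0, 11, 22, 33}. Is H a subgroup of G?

Yes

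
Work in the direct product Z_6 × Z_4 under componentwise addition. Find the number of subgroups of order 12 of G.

|G| = 24 and 12 | 24, so subgroups of order 12 are possible by Lagrange.
The subgroups of order 12 are: {(0,0), (0,1), (0,2), (0,3), (2,0), (2,1), (2,2), (2,3), (4,0), (4,1), (4,2), (4,3)}; {(0,0), (0,2), (1,0), (1,2), (2,0), (2,2), (3,0), (3,2), (4,0), (4,2), (5,0), (5,2)}; {(0,0), (0,2), (1,1), (1,3), (2,0), (2,2), (3,1), (3,3), (4,0), (4,2), (5,1), (5,3)}.
So G has 3 subgroups of order 12.

3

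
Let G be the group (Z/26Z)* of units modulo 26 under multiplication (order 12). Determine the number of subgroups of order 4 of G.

|G| = 12 and 4 | 12, so subgroups of order 4 are possible by Lagrange.
The subgroups of order 4 are: {1, 5, 21, 25}.
So G has 1 subgroup of order 4.

1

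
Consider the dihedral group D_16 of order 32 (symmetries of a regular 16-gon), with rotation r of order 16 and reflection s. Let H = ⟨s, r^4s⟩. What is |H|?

8

|⟨s⟩| = 2 and |⟨r^4s⟩| = 2, so |H| is a multiple of lcm(2, 2) = 2 and divides |G| = 32.
Closing under the operation: H = {e, r^4, r^8, r^12, s, r^4s, r^8s, r^12s}, so |H| = 8.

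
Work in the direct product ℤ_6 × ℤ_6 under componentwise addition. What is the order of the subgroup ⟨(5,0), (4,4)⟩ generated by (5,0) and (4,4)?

18

|⟨(5,0)⟩| = 6 and |⟨(4,4)⟩| = 3, so |H| is a multiple of lcm(6, 3) = 6 and divides |G| = 36.
Closing under the operation: H = {(0,0), (0,2), (0,4), (1,0), (1,2), (1,4), (2,0), (2,2), (2,4), (3,0), (3,2), (3,4), (4,0), (4,2), (4,4), (5,0), (5,2), (5,4)}, so |H| = 18.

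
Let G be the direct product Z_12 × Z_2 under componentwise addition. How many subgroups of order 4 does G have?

3

|G| = 24 and 4 | 24, so subgroups of order 4 are possible by Lagrange.
The subgroups of order 4 are: {(0,0), (0,1), (6,0), (6,1)}; {(0,0), (3,0), (6,0), (9,0)}; {(0,0), (3,1), (6,0), (9,1)}.
So G has 3 subgroups of order 4.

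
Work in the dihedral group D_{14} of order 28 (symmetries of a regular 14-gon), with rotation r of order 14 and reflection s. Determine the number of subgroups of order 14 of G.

|G| = 28 and 14 | 28, so subgroups of order 14 are possible by Lagrange.
The subgroups of order 14 are: {e, r, r^2, r^3, r^4, r^5, r^6, r^7, r^8, r^9, r^10, r^11, r^12, r^13}; {e, r^2, r^4, r^6, r^8, r^10, r^12, s, r^2s, r^4s, r^6s, r^8s, r^10s, r^12s}; {e, r^2, r^4, r^6, r^8, r^10, r^12, rs, r^3s, r^5s, r^7s, r^9s, r^11s, r^13s}.
So G has 3 subgroups of order 14.

3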